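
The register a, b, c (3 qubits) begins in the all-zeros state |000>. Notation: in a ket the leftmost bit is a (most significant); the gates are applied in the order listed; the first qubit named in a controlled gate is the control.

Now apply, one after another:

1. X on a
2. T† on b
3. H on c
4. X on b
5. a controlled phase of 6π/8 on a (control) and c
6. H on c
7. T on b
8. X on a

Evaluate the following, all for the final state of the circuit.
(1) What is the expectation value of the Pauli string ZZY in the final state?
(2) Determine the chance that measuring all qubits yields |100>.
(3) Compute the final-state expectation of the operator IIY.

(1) The observable ZZY averages to sqrt(2)/2.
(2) The probability of measuring |100> is 0.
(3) In the final state, IIY has expectation -sqrt(2)/2.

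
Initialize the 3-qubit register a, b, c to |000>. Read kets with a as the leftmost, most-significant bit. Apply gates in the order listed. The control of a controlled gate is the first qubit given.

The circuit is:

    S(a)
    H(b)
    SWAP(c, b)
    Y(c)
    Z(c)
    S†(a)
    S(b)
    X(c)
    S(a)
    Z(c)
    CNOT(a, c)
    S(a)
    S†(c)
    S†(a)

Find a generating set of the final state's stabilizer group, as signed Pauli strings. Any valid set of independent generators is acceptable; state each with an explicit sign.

The stabilizer group can be generated by +IIY, +ZII, +IZI, among other valid generating sets.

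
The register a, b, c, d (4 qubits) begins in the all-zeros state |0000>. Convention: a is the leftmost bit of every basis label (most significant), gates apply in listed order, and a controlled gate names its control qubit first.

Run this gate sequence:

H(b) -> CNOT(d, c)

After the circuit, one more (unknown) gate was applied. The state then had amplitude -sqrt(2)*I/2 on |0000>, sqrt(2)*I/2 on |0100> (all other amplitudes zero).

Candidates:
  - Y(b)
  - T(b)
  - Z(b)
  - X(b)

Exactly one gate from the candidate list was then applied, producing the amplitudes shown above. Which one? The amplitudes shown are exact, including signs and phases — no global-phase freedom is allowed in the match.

The unique candidate consistent with the amplitudes is Y(b).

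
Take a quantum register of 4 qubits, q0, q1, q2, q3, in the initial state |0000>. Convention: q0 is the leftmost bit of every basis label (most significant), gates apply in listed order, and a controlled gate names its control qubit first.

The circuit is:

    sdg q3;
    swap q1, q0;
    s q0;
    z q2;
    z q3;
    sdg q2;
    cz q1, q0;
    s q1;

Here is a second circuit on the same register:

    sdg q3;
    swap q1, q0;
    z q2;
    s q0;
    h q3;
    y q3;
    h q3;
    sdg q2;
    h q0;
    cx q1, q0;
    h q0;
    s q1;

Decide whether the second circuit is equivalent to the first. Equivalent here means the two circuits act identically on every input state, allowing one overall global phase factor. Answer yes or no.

No — the two circuits implement different unitaries, even allowing a global phase.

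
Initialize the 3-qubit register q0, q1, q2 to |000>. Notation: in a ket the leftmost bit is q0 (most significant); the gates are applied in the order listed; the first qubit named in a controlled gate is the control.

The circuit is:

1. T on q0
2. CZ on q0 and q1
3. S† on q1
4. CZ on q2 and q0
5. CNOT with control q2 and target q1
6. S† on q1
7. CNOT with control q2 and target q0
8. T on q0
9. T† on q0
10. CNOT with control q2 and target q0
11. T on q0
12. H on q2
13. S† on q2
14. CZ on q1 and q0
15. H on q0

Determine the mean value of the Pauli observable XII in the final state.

The expectation value of XII is 1. Key observation: steps 7-10 multiply out to the identity, so the circuit reduces to the remaining gates.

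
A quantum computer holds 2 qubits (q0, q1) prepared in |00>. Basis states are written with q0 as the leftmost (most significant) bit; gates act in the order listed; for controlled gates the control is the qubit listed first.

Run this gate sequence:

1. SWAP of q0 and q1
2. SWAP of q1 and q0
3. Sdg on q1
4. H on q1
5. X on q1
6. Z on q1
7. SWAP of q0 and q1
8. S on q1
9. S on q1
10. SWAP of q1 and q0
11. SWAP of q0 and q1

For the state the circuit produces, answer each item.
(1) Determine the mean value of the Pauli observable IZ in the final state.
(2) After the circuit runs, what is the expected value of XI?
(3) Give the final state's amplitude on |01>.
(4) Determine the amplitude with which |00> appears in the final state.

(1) In the final state, IZ has expectation 1.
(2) In the final state, XI has expectation -1.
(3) |01> carries amplitude 0 in the final state.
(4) |00> carries amplitude sqrt(2)/2 in the final state.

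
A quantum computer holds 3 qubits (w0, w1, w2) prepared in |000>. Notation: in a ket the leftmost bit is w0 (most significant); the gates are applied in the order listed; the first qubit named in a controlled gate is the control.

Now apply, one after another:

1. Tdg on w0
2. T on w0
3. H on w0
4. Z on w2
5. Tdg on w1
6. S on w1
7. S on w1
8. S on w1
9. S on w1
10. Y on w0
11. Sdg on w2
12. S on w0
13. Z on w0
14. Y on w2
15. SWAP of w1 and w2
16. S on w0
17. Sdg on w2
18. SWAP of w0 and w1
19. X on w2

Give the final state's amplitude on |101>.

The final state's coefficient on |101> equals sqrt(2)/2. Key observation: the block from step 6 through step 9 cancels to the identity and can be dropped.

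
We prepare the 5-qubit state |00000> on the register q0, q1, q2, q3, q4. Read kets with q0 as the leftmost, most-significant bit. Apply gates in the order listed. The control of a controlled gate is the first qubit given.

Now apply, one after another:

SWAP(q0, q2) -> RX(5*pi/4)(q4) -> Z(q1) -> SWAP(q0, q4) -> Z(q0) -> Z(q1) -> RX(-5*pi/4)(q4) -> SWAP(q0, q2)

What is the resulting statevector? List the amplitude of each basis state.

The final amplitudes are 1/2 - sqrt(2)/4 on |00000>, -sqrt(2)*I/4 on |00001>, -sqrt(2)*I/4 on |00100>, -1/2 - sqrt(2)/4 on |00101>, and 0 on every other basis state.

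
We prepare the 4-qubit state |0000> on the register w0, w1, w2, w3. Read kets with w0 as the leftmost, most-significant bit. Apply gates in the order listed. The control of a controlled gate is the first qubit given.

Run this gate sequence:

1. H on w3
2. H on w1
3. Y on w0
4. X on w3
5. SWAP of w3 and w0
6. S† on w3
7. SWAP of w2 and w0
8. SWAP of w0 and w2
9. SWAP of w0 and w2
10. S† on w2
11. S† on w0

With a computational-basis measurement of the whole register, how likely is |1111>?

The probability of measuring |1111> is 0. Key observation: the block from step 8 through step 9 cancels to the identity and can be dropped.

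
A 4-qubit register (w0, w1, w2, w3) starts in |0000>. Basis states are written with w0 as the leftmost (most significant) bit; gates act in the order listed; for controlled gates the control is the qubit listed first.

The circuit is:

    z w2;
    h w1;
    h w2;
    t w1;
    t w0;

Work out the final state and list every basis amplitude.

After the circuit, the state carries amplitude 1/2 on |0000>, 1/2 on |0010>, exp(I*pi/4)/2 on |0100>, exp(I*pi/4)/2 on |0110>, and 0 on every other basis state.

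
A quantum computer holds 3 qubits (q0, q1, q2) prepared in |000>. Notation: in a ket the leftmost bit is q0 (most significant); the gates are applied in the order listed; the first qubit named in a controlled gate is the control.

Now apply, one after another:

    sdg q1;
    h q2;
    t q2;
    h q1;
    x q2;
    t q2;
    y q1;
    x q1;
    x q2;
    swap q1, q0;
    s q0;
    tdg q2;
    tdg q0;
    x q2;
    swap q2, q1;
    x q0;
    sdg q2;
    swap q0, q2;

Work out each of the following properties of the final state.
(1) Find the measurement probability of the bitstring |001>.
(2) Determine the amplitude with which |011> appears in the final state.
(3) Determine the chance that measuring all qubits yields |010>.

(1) Outcome |001> occurs with probability 1/4.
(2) |011> carries amplitude exp(3*I*pi/4)/2 in the final state.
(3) Outcome |010> occurs with probability 1/4.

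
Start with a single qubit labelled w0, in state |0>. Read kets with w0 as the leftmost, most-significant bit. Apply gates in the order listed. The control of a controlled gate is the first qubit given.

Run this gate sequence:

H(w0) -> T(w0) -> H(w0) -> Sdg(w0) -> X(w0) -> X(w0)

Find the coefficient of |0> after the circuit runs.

|0> carries amplitude 1/2 + exp(I*pi/4)/2 in the final state.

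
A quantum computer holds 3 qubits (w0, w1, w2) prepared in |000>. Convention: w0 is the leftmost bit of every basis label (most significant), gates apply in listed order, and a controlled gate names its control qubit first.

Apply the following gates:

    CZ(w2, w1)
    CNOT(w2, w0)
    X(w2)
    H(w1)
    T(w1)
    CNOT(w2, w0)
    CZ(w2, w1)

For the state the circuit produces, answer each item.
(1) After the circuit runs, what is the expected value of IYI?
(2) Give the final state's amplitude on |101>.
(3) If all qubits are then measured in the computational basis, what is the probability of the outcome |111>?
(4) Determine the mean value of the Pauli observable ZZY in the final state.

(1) The expectation value of IYI is -sqrt(2)/2.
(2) The final state's coefficient on |101> equals sqrt(2)/2.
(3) A full measurement returns |111> with probability 1/2.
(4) The observable ZZY averages to 0.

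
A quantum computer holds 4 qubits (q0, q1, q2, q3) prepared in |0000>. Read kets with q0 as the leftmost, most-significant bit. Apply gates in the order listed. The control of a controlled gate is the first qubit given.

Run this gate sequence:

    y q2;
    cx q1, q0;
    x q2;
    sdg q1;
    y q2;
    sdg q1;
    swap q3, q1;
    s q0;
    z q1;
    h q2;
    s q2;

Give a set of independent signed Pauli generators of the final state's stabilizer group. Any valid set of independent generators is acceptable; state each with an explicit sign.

The final state is stabilized by the group generated by -IIYI, +ZIII, +IZII, +IIIZ; other independent generating sets are equally valid.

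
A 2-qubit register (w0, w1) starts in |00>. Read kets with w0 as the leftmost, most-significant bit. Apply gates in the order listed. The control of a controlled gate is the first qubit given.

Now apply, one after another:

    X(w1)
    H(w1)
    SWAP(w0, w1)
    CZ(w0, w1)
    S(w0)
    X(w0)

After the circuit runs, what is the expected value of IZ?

The expectation value of IZ is 1.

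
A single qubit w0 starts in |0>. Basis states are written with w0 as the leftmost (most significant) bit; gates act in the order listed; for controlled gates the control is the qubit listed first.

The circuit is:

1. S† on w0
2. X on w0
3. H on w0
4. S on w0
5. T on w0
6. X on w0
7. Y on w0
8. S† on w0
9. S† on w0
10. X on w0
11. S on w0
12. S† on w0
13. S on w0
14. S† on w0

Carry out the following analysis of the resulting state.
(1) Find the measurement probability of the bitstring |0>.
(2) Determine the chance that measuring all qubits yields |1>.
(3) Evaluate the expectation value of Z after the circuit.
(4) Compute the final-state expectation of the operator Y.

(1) A full measurement returns |0> with probability 1/2. Key observation: the block from step 11 through step 14 cancels to the identity and can be dropped.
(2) Outcome |1> occurs with probability 1/2.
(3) The expectation value of Z is 0.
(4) The expectation value of Y is sqrt(2)/2.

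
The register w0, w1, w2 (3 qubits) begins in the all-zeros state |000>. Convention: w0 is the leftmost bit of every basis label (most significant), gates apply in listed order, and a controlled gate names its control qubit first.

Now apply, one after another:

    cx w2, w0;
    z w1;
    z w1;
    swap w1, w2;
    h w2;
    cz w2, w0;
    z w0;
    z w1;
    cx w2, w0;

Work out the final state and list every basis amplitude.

The final amplitudes are sqrt(2)/2 on |000>, sqrt(2)/2 on |101>, and 0 on every other basis state.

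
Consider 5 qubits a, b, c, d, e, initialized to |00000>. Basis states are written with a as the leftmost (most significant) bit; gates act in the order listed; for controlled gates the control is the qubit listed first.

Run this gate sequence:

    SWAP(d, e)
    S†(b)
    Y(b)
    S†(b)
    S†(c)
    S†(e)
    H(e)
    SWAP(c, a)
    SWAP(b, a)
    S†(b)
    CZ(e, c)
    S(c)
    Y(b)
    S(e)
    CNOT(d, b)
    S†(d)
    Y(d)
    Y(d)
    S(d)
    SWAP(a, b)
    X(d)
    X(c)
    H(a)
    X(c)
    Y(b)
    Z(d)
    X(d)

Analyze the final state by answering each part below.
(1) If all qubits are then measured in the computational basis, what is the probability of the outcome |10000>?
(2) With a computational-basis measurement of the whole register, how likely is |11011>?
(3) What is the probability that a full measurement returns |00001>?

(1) A full measurement returns |10000> with probability 1/4. Key observation: steps 16-19 multiply out to the identity, so the circuit reduces to the remaining gates.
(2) A full measurement returns |11011> with probability 0.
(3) Outcome |00001> occurs with probability 1/4.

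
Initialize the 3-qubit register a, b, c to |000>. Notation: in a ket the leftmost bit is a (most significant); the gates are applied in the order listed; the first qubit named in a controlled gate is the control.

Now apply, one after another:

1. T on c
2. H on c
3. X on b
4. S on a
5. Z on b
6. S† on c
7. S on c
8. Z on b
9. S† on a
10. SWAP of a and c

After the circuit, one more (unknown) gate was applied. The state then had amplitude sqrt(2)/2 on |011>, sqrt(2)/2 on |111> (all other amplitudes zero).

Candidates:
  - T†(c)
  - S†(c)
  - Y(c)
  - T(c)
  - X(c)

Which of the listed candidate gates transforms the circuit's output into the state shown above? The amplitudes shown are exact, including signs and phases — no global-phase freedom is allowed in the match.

The applied gate was X(c). Key observation: the block from step 4 through step 9 cancels to the identity and can be dropped.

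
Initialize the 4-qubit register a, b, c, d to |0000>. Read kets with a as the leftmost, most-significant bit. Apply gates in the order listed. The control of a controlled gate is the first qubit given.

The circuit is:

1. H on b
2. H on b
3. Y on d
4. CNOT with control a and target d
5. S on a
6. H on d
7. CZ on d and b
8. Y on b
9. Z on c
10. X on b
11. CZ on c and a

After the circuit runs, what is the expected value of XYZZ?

The observable XYZZ averages to 0.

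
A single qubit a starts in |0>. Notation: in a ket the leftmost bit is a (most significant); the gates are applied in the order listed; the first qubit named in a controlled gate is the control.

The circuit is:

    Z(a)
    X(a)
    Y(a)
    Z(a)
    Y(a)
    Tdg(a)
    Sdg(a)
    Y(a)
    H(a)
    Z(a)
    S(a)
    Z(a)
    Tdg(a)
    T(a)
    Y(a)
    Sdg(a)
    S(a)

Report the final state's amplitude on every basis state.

The final amplitudes are sqrt(2)*exp(3*I*pi/4)/2 on |0>, -sqrt(2)*exp(I*pi/4)/2 on |1>.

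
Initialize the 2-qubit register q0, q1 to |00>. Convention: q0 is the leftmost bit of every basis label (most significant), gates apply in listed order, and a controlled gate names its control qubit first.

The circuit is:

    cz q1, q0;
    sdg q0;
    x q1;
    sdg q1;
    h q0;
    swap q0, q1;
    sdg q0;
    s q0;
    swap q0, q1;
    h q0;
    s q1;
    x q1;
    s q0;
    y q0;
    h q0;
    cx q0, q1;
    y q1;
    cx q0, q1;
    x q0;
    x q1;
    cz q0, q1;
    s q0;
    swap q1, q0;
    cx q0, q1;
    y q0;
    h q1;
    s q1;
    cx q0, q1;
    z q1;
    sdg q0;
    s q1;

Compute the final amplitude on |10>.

The final state's coefficient on |10> equals -1/2 - I/2. Key observation: gates 4-11 undo each other exactly, leaving only the rest of the circuit to track.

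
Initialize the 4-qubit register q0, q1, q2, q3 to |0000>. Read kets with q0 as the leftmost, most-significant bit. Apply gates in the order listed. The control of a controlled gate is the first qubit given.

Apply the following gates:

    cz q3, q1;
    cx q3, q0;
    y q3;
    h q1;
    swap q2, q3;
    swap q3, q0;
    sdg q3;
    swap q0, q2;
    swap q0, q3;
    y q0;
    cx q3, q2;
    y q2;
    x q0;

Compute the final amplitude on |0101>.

The amplitude on |0101> is sqrt(2)*I/2.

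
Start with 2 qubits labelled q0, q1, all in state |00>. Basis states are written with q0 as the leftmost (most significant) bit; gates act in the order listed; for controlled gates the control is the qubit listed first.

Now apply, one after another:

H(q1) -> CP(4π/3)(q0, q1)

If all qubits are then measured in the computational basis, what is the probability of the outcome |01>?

A full measurement returns |01> with probability 1/2.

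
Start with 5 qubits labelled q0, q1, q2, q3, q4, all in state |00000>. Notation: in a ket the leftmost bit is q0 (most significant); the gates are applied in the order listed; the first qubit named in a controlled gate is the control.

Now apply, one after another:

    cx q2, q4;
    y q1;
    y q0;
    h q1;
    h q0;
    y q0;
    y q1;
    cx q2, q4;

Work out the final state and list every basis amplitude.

The final amplitudes are 1/2 on |00000>, 1/2 on |01000>, 1/2 on |10000>, 1/2 on |11000>, and 0 on every other basis state.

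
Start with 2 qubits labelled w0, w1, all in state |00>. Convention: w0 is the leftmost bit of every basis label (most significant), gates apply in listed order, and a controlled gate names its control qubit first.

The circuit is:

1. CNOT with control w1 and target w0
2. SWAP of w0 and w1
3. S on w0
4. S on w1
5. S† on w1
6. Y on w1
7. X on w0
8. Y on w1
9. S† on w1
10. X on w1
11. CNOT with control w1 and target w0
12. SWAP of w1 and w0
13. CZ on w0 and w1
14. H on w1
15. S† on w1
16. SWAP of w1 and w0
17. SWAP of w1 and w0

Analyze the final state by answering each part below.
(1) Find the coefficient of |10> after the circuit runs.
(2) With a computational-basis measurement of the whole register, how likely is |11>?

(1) |10> carries amplitude sqrt(2)/2 in the final state.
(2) The probability of measuring |11> is 1/2.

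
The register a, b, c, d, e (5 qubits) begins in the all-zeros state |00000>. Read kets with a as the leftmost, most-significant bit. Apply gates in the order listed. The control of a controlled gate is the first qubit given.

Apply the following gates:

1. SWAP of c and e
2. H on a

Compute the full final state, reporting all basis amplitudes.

The final amplitudes are sqrt(2)/2 on |00000>, sqrt(2)/2 on |10000>, and 0 on every other basis state.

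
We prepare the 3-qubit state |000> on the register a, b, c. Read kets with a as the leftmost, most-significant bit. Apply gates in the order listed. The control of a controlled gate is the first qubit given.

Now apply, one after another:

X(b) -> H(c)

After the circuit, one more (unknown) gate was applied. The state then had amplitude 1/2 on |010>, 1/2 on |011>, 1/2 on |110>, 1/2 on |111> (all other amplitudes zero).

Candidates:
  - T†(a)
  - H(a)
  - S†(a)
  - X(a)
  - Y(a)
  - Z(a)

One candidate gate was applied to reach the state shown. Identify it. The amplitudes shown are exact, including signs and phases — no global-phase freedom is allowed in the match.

It was H(a) that produced the state shown.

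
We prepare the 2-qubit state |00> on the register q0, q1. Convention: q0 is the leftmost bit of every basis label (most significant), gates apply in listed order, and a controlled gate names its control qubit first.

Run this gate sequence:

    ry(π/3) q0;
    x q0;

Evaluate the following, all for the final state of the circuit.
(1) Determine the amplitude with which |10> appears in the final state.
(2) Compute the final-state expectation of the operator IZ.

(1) The final state's coefficient on |10> equals sqrt(3)/2.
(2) The expectation value of IZ is 1.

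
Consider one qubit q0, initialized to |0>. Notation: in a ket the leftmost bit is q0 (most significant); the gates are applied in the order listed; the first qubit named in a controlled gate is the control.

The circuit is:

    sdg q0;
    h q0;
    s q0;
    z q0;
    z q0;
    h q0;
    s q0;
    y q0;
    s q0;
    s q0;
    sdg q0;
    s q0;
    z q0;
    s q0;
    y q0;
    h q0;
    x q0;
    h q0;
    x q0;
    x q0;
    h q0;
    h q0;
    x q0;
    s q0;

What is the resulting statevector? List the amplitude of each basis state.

After the circuit, the state carries amplitude -1/2 - I/2 on |0>, -1/2 - I/2 on |1>.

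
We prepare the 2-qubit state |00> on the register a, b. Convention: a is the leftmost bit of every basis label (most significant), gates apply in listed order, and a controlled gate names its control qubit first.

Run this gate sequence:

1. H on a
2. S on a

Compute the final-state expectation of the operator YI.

In the final state, YI has expectation 1.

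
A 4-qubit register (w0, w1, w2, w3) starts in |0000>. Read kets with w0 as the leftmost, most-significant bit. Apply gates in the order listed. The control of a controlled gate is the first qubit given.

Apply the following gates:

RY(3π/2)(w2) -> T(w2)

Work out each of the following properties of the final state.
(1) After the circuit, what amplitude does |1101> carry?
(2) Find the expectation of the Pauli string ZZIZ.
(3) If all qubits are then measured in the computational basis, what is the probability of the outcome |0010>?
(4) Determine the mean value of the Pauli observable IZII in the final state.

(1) |1101> carries amplitude 0 in the final state.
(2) The expectation value of ZZIZ is 1.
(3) A full measurement returns |0010> with probability 1/2.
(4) The expectation value of IZII is 1.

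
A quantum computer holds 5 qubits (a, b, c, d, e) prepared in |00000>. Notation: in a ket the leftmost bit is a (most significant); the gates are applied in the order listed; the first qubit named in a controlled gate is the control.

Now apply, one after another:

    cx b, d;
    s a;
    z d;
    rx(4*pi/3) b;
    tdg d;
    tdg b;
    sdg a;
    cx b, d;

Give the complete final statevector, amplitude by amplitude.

After the circuit, the state carries amplitude -1/2 on |00000>, -sqrt(3)*exp(I*pi/4)/2 on |01010>, and 0 on every other basis state.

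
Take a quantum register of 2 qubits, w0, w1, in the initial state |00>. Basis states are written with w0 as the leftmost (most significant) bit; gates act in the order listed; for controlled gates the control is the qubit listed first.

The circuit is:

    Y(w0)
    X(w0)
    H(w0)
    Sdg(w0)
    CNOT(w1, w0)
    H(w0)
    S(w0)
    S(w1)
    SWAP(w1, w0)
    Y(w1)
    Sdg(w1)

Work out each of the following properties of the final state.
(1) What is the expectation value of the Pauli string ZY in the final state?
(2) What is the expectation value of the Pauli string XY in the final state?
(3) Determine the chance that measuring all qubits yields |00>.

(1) The observable ZY averages to -1.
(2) The observable XY averages to 0.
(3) A full measurement returns |00> with probability 1/2.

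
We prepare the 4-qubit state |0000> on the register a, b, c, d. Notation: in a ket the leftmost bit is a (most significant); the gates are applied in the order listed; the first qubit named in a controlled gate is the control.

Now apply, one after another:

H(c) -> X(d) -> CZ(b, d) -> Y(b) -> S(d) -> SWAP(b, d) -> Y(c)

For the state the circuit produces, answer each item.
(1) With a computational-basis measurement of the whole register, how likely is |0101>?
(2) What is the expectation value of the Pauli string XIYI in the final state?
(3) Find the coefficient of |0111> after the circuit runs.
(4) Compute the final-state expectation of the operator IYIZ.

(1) Outcome |0101> occurs with probability 1/2.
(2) The expectation value of XIYI is 0.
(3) |0111> carries amplitude -sqrt(2)*I/2 in the final state.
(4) The expectation value of IYIZ is 0.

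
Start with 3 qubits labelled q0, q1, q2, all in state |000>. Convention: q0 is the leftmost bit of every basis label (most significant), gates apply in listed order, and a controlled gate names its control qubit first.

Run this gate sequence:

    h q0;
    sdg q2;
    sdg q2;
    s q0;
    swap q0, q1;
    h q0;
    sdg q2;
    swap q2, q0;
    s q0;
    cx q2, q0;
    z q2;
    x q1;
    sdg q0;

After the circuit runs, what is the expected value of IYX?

In the final state, IYX has expectation 0.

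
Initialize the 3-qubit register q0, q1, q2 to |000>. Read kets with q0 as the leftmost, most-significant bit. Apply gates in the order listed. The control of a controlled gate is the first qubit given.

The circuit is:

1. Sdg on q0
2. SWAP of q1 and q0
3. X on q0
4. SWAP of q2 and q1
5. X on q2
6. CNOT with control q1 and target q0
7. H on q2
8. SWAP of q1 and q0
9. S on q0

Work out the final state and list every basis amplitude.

The final amplitudes are sqrt(2)/2 on |010>, -sqrt(2)/2 on |011>, and 0 on every other basis state.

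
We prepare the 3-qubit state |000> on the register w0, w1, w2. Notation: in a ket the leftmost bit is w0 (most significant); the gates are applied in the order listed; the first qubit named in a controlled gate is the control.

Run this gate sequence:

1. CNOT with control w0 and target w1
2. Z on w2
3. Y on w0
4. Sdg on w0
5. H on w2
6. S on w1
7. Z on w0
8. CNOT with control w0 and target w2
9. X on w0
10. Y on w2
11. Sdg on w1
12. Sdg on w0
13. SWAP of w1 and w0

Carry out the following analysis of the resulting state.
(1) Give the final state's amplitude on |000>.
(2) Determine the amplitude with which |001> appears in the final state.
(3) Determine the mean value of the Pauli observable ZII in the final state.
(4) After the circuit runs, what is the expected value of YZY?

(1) The final state's coefficient on |000> equals sqrt(2)*I/2.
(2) The final state's coefficient on |001> equals -sqrt(2)*I/2.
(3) The observable ZII averages to 1.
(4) The observable YZY averages to 0.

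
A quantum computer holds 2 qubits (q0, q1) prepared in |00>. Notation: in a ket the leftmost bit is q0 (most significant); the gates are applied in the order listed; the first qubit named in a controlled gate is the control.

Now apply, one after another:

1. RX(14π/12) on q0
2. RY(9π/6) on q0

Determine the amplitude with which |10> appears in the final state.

The final state's coefficient on |10> equals (1 - I)*(-sqrt(3) + I)/4.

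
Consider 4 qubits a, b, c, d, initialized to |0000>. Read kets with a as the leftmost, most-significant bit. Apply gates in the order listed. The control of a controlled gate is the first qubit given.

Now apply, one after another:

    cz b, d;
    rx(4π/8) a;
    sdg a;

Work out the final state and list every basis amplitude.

After the circuit, the state carries amplitude sqrt(2)/2 on |0000>, -sqrt(2)/2 on |1000>, and 0 on every other basis state.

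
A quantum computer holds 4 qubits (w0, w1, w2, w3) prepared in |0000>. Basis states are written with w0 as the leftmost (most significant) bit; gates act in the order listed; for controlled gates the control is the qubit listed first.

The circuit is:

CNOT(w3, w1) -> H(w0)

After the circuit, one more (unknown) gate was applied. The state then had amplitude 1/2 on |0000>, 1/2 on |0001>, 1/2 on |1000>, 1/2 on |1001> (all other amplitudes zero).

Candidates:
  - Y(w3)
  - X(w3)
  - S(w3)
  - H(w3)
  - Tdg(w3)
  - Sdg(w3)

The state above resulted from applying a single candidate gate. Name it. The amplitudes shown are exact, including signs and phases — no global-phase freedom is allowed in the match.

The unique candidate consistent with the amplitudes is H(w3).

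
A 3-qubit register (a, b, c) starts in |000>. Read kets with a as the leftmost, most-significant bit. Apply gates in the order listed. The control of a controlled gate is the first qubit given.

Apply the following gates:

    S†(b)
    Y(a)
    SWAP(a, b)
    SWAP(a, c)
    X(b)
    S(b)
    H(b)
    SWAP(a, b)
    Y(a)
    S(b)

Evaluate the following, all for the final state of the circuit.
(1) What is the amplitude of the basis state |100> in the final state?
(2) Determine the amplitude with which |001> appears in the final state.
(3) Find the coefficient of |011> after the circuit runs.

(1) |100> carries amplitude -sqrt(2)/2 in the final state.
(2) The amplitude on |001> is 0.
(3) The amplitude on |011> is 0.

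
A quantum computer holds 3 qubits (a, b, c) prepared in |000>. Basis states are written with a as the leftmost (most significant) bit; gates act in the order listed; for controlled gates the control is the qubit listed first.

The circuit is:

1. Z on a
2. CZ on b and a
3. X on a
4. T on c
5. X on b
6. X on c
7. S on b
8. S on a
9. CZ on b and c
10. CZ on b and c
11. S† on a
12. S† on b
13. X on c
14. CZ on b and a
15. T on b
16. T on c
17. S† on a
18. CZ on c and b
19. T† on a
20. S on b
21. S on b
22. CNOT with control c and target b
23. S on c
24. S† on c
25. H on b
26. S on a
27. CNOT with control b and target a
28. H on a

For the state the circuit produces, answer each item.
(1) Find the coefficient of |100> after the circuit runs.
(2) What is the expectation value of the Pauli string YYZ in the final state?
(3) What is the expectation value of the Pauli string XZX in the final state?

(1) The amplitude on |100> is -1/2. Key observation: steps 6-13 multiply out to the identity, so the circuit reduces to the remaining gates.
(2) The observable YYZ averages to 1.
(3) The expectation value of XZX is 0.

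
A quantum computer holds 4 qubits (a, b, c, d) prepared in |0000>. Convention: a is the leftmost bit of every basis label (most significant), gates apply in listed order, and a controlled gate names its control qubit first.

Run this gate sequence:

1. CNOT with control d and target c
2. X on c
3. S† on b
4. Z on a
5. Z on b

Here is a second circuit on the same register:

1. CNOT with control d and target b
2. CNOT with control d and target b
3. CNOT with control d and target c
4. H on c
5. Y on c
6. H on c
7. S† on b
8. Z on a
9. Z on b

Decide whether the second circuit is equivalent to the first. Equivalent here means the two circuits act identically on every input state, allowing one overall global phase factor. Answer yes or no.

No — the two circuits implement different unitaries, even allowing a global phase.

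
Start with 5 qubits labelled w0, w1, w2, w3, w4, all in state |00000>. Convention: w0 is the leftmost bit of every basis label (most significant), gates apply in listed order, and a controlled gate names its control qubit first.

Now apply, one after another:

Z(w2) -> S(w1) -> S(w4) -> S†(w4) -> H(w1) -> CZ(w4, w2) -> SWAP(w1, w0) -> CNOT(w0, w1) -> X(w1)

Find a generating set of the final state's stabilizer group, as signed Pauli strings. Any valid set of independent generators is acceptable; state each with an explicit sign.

One valid set of independent stabilizer generators is +XXIII, -ZZIII, +IIZII, +IIIZI, +IIIIZ (any independent generating set of the same group is equally correct).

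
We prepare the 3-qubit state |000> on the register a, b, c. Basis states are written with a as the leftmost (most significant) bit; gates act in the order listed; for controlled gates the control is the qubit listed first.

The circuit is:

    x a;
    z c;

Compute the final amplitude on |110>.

|110> carries amplitude 0 in the final state.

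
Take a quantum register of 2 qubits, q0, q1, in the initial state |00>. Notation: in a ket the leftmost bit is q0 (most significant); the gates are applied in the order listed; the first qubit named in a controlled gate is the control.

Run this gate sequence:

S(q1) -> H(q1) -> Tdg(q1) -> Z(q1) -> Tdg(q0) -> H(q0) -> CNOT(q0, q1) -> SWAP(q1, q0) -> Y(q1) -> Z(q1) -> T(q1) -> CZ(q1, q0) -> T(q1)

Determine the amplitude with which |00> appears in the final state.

The final state's coefficient on |00> equals exp(I*pi/4)/2.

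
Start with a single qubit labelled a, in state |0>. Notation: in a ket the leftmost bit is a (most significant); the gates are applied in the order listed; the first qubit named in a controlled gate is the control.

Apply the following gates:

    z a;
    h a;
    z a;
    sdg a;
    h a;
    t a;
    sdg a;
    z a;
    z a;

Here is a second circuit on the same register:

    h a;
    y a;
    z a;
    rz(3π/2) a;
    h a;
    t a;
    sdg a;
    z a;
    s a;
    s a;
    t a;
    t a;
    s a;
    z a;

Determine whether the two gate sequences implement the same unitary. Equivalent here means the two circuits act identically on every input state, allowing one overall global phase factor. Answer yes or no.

No — the two circuits implement different unitaries, even allowing a global phase.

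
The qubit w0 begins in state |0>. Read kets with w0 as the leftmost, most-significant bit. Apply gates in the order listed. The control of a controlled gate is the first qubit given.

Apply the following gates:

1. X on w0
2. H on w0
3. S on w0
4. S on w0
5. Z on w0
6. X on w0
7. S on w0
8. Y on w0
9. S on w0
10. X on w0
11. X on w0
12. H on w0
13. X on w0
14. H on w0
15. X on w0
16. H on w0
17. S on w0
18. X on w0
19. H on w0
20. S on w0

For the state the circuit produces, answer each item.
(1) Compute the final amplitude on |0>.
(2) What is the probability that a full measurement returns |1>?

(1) The amplitude on |0> is -sqrt(2)*I/2. Key observation: steps 10-11 multiply out to the identity, so the circuit reduces to the remaining gates.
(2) Outcome |1> occurs with probability 1/2.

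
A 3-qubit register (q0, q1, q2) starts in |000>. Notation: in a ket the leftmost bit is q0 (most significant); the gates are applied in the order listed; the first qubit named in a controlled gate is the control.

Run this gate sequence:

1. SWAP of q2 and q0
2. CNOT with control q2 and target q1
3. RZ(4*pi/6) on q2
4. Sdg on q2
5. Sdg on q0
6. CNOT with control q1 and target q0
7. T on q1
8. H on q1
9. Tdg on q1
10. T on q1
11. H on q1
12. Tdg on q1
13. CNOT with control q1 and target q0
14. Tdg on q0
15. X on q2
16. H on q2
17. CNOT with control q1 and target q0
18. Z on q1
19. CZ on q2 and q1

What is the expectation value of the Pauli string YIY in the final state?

In the final state, YIY has expectation 0. Key observation: the block from step 6 through step 13 cancels to the identity and can be dropped.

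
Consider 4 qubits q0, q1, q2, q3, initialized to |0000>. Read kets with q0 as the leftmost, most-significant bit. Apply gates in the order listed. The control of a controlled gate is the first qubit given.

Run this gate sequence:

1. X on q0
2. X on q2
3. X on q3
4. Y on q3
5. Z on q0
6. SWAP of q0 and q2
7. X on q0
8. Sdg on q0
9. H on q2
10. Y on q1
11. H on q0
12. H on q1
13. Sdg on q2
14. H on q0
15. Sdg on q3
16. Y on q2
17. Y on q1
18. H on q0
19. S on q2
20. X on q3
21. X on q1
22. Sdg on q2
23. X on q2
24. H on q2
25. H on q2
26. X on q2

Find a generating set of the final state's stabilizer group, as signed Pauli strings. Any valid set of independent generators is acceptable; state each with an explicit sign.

One valid set of independent stabilizer generators is +XIII, +IXII, +IIYI, -IIIZ (any independent generating set of the same group is equally correct). Key observation: steps 23-26 multiply out to the identity, so the circuit reduces to the remaining gates.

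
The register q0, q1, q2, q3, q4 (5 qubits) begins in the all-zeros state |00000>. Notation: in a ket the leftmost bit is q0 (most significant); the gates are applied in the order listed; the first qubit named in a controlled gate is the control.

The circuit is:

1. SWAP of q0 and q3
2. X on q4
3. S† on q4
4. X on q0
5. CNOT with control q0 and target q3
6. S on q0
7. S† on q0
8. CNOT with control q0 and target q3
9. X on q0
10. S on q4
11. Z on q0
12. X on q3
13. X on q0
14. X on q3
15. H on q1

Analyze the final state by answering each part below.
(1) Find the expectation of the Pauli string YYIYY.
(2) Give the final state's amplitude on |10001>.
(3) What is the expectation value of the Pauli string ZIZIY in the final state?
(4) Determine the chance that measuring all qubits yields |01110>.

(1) The expectation value of YYIYY is 0. Key observation: the block from step 3 through step 10 cancels to the identity and can be dropped.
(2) |10001> carries amplitude sqrt(2)/2 in the final state.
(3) In the final state, ZIZIY has expectation 0.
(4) The probability of measuring |01110> is 0.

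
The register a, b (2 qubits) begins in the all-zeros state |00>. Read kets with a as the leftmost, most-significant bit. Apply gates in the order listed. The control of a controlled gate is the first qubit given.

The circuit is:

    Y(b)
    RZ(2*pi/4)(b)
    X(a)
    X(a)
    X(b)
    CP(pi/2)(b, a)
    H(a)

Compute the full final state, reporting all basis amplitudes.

The final amplitudes are sqrt(2)*exp(3*I*pi/4)/2 on |00>, 0 on |01>, sqrt(2)*exp(3*I*pi/4)/2 on |10>, 0 on |11>. Key observation: the block from step 3 through step 4 cancels to the identity and can be dropped.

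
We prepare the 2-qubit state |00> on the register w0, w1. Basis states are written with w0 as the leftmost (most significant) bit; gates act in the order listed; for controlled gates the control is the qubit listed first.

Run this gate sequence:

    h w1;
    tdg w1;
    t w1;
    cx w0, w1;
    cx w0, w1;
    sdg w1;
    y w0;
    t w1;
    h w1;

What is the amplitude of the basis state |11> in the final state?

The amplitude on |11> is -exp(I*pi/4)/2 + I/2.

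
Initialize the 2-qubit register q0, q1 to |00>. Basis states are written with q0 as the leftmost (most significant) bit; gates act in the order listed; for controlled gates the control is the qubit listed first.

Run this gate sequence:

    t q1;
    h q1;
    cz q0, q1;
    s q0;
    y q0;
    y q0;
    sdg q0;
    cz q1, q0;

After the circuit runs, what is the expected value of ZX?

The expectation value of ZX is 1. Key observation: steps 4-7 multiply out to the identity, so the circuit reduces to the remaining gates.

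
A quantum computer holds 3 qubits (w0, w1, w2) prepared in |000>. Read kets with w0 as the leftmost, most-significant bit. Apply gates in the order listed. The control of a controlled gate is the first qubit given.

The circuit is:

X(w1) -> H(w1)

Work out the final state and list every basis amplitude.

After the circuit, the state carries amplitude sqrt(2)/2 on |000>, -sqrt(2)/2 on |010>, and 0 on every other basis state.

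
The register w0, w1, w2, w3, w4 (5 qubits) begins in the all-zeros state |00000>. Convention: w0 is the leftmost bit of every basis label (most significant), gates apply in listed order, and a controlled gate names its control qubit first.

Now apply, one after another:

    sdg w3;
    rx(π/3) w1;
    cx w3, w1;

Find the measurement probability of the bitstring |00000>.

The probability of measuring |00000> is 3/4.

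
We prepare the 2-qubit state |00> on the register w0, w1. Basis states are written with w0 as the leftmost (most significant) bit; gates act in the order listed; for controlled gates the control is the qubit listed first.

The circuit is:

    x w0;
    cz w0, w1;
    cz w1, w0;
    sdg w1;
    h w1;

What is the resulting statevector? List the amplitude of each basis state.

After the circuit, the state carries amplitude 0 on |00>, 0 on |01>, sqrt(2)/2 on |10>, sqrt(2)/2 on |11>.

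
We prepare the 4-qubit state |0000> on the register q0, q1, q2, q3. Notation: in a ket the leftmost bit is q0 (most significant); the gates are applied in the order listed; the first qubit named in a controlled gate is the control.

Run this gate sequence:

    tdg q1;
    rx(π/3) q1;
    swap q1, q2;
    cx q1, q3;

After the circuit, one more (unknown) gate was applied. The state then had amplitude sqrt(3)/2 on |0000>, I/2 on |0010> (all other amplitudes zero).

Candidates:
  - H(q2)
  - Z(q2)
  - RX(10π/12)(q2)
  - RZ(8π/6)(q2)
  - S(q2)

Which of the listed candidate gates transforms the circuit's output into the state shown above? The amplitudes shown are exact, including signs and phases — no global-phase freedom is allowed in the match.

The unique candidate consistent with the amplitudes is Z(q2).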